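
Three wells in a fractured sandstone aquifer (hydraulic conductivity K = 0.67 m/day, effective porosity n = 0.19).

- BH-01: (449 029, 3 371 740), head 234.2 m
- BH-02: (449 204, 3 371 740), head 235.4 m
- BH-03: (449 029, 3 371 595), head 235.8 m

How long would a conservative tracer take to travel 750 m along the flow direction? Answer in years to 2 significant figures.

45 years

∂h/∂x = (235.4 − 234.2) / (449204 − 449029) = +0.006857
∂h/∂y = (235.8 − 234.2) / (3371595 − 3371740) = -0.01103
|∇h| = √(0.006857² + -0.01103²) = 0.01299
Seepage velocity v = K·i/n = 0.67 × 0.01299 / 0.19 = 0.04581 m/day.
t = 750 / 0.04581 = 1.637e+04 days = 44.8 years.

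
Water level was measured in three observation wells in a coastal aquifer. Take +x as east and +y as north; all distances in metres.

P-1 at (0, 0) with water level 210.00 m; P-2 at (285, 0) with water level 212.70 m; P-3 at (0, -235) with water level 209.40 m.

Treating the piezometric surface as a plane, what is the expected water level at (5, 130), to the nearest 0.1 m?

∂h/∂x = (212.70 − 210.00) / (285 − 0) = +0.009474
∂h/∂y = (209.40 − 210.00) / (-235 − 0) = +0.002553
h(5, 130) = 210.00 + (+0.009474)·(5) + (+0.002553)·(130) = 210.00 +0.047 +0.332 = 210.379 m.

210.4 m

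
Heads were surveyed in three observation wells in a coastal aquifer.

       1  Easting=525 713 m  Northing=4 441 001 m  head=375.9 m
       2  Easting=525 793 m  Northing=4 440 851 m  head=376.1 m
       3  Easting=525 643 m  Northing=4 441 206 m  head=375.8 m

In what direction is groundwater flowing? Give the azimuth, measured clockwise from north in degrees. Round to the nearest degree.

Differences from 1: to 2 (Δx, Δy, Δh) = (80, -150, +0.2); to 3 = (-70, 205, -0.1).
Solve a·Δx + b·Δy = Δh: det = 80·205 − (-70)·(-150) = 5900.
∂h/∂x = [(+0.2)·205 − (-0.1)·(-150)] / 5900 = +0.004407
∂h/∂y = [80·(-0.1) − (-70)·(+0.2)] / 5900 = +0.001017
Flow direction (−∇h) has components (-0.004407 E, -0.001017 N).
Azimuth = atan2(E, N) = atan2(-0.004407, -0.001017) = 257.0° ≈ 257°.

257°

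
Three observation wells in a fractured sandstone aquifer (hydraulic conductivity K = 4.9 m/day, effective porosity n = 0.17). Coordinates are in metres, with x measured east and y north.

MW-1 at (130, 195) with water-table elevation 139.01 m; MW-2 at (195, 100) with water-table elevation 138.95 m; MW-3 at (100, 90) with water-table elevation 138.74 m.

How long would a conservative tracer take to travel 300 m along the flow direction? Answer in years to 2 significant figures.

With h = a·x + b·y + c and MW-1 as origin, the differences give:
  65·a + (-95)·b = -0.06
  (-30)·a + (-105)·b = -0.27
Eliminate b (×(-105) and ×(-95), subtract): -9675·a = -19.350 → a = ∂h/∂x = +0.002000
Back-substitute: b = ∂h/∂y = +0.002000.
|∇h| = √(0.002000² + 0.002000²) = 0.002828
Seepage velocity v = K·i/n = 4.9 × 0.002828 / 0.17 = 0.08151 m/day.
t = 300 / 0.08151 = 3681 days = 10.1 years.

10 years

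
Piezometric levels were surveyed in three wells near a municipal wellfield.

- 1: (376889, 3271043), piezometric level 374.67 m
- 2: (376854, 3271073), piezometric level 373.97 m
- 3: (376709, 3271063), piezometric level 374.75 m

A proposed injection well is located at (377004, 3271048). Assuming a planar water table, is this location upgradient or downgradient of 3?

downgradient

Three-point gradient (reference 1): Δ to 2 = (-35, 30, -0.70), Δ to 3 = (-180, 20, +0.08).
∂h/∂x = -0.003489, ∂h/∂y = -0.02740 (det = 4700).
Head at (377004, 3271048) = 374.67 + (-0.003489)·(115) + (-0.02740)·(5) = 374.13 m.
That is lower than the 374.75 m at 3, so the point is downgradient.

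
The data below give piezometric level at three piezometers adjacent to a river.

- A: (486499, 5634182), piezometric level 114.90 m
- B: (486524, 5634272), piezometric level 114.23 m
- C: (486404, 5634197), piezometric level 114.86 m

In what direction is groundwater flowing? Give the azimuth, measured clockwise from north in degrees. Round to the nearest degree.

006°

With h = a·x + b·y + c and A as origin, the differences give:
  25·a + 90·b = -0.67
  (-95)·a + 15·b = -0.04
Eliminate b (×15 and ×90, subtract): 8925·a = -6.450 → a = ∂h/∂x = -0.0007227
Back-substitute: b = ∂h/∂y = -0.007244.
Flow direction (−∇h) has components (+0.0007227 E, +0.007244 N).
Azimuth = atan2(E, N) = atan2(+0.0007227, +0.007244) = 5.7° ≈ 006°.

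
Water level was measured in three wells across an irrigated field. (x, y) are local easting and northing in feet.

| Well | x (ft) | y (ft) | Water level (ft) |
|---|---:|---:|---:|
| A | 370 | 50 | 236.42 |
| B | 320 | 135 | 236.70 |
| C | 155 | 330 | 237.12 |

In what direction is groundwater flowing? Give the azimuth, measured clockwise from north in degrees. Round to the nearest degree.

217°

Taking A as reference: B−A = (-50, 85, +0.28); C−A = (-215, 280, +0.70).
Solve a·Δx + b·Δy = Δh: det = (-50)·280 − (-215)·85 = 4275.
∂h/∂x = [(+0.28)·280 − (+0.70)·85] / 4275 = +0.004421
∂h/∂y = [(-50)·(+0.70) − (-215)·(+0.28)] / 4275 = +0.005895
Flow direction (−∇h) has components (-0.004421 E, -0.005895 N).
Azimuth = atan2(E, N) = atan2(-0.004421, -0.005895) = 216.9° ≈ 217°.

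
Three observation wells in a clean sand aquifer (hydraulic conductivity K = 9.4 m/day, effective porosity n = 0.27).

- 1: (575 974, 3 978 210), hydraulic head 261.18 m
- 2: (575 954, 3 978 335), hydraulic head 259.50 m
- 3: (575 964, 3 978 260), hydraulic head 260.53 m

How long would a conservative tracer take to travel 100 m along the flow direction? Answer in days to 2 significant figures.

150 days

With h = a·x + b·y + c and 1 as origin, the differences give:
  (-20)·a + 125·b = -1.68
  (-10)·a + 50·b = -0.65
Eliminate b (×50 and ×125, subtract): 250·a = -2.750 → a = ∂h/∂x = -0.01100
Back-substitute: b = ∂h/∂y = -0.01520.
|∇h| = √(-0.01100² + -0.01520²) = 0.01876
Seepage velocity v = K·i/n = 9.4 × 0.01876 / 0.27 = 0.6531 m/day.
t = 100 / 0.6531 = 153.1 days.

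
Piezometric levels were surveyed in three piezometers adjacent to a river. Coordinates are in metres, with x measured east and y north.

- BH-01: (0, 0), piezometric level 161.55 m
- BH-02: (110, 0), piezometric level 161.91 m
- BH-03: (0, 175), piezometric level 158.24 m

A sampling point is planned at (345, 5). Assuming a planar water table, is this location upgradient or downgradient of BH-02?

upgradient

∂h/∂x = (161.91 − 161.55) / (110 − 0) = +0.003273
∂h/∂y = (158.24 − 161.55) / (175 − 0) = -0.01891
Head at (345, 5) = 161.55 + (+0.003273)·(345) + (-0.01891)·(5) = 162.58 m.
That is higher than the 161.91 m at BH-02, so the point is upgradient.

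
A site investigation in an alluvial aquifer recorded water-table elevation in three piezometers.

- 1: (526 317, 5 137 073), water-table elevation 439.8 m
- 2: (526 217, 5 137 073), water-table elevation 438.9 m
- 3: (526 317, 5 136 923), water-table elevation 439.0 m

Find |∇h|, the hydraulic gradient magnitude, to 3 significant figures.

0.0105

∂h/∂x = (438.9 − 439.8) / (526217 − 526317) = +0.009000
∂h/∂y = (439.0 − 439.8) / (5136923 − 5137073) = +0.005333
|∇h| = √(0.009000² + 0.005333²) = 0.01046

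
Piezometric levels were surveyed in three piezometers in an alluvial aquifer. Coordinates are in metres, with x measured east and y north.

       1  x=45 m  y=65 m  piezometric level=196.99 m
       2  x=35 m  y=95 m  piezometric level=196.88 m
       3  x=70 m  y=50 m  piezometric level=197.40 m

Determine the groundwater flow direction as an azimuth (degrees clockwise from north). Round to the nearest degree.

263°

Taking 1 as reference: 2−1 = (-10, 30, -0.11); 3−1 = (25, -15, +0.41).
Determinant of the coordinate differences = (-10)·(-15) − 25·30 = -600.
∂h/∂x = [(-0.11)·(-15) − (+0.41)·30] / -600 = +0.01775
∂h/∂y = [(-10)·(+0.41) − 25·(-0.11)] / -600 = +0.002250
Flow direction (−∇h) has components (-0.01775 E, -0.002250 N).
Azimuth = atan2(E, N) = atan2(-0.01775, -0.002250) = 262.8° ≈ 263°.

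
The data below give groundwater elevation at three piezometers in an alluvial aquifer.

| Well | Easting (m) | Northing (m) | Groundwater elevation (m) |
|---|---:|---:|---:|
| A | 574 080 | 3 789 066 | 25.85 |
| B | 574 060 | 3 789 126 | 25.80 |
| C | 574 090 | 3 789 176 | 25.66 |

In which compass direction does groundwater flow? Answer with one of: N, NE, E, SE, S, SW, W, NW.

NE

Differences from A: to B (Δx, Δy, Δh) = (-20, 60, -0.05); to C = (10, 110, -0.19).
Determinant of the coordinate differences = (-20)·110 − 10·60 = -2800.
∂h/∂x = [(-0.05)·110 − (-0.19)·60] / -2800 = -0.002107
∂h/∂y = [(-20)·(-0.19) − 10·(-0.05)] / -2800 = -0.001536
Flow = −∇h = (+0.002107 east, +0.001536 north), which points northeast.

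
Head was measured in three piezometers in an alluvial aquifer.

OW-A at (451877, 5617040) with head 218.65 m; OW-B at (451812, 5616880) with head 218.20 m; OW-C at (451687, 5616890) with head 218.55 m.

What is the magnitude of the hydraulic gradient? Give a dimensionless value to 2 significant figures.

Differences from OW-A: to OW-B (Δx, Δy, Δh) = (-65, -160, -0.45); to OW-C = (-190, -150, -0.10).
Determinant of the coordinate differences = (-65)·(-150) − (-190)·(-160) = -20650.
∂h/∂x = [(-0.45)·(-150) − (-0.10)·(-160)] / -20650 = -0.002494
∂h/∂y = [(-65)·(-0.10) − (-190)·(-0.45)] / -20650 = +0.003826
|∇h| = √(-0.002494² + 0.003826²) = 0.004567

0.0046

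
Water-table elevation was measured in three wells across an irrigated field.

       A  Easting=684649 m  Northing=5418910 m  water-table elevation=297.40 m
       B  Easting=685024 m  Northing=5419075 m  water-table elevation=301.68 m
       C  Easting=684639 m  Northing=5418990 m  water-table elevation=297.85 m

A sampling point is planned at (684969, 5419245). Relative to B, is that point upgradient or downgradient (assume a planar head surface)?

With h = a·x + b·y + c and A as origin, the differences give:
  375·a + 165·b = +4.28
  (-10)·a + 80·b = +0.45
Eliminate b (×80 and ×165, subtract): 31650·a = 268.150 → a = ∂h/∂x = +0.008472
Back-substitute: b = ∂h/∂y = +0.006684.
Head at (684969, 5419245) = 297.40 + (+0.008472)·(320) + (+0.006684)·(335) = 302.35 m.
That is higher than the 301.68 m at B, so the point is upgradient.

upgradient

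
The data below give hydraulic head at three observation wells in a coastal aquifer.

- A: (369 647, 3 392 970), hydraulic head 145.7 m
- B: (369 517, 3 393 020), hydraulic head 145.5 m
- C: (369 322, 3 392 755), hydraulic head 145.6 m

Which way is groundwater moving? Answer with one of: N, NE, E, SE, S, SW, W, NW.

Differences from A: to B (Δx, Δy, Δh) = (-130, 50, -0.2); to C = (-325, -215, -0.1).
Solve a·Δx + b·Δy = Δh: det = (-130)·(-215) − (-325)·50 = 44200.
∂h/∂x = [(-0.2)·(-215) − (-0.1)·50] / 44200 = +0.001086
∂h/∂y = [(-130)·(-0.1) − (-325)·(-0.2)] / 44200 = -0.001176
Flow = −∇h = (-0.001086 east, +0.001176 north), which points northwest.

NW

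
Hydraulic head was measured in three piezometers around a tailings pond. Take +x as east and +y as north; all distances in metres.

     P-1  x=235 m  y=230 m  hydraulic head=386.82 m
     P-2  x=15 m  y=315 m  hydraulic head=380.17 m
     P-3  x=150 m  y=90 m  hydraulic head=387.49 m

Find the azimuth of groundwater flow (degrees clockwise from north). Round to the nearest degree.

309°

With h = a·x + b·y + c and P-1 as origin, the differences give:
  (-220)·a + 85·b = -6.65
  (-85)·a + (-140)·b = +0.67
Eliminate b (×(-140) and ×85, subtract): 38025·a = 874.050 → a = ∂h/∂x = +0.02299
Back-substitute: b = ∂h/∂y = -0.01874.
Flow direction (−∇h) has components (-0.02299 E, +0.01874 N).
Azimuth = atan2(E, N) = atan2(-0.02299, +0.01874) = 309.2° ≈ 309°.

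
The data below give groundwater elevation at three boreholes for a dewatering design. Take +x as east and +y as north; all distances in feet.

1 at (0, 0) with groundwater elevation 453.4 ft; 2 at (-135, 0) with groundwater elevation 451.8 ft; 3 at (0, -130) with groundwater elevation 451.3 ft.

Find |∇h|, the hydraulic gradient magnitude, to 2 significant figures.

∂h/∂x = (451.8 − 453.4) / (-135 − 0) = +0.01185
∂h/∂y = (451.3 − 453.4) / (-130 − 0) = +0.01615
|∇h| = √(0.01185² + 0.01615²) = 0.02003

0.020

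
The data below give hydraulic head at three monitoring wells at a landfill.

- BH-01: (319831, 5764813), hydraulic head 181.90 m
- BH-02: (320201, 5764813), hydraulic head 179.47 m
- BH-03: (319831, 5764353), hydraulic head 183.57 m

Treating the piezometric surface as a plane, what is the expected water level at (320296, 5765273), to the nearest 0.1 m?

177.2 m

∂h/∂x = (179.47 − 181.90) / (320201 − 319831) = -0.006568
∂h/∂y = (183.57 − 181.90) / (5764353 − 5764813) = -0.003630
h(320296, 5765273) = 181.90 + (-0.006568)·(465) + (-0.003630)·(460) = 181.90 -3.054 -1.670 = 177.176 m.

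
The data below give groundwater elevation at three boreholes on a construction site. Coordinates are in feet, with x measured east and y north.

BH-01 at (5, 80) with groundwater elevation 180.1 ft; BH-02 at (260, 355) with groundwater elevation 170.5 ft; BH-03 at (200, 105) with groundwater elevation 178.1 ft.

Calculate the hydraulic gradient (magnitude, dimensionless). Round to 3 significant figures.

0.0296

Differences from BH-01: to BH-02 (Δx, Δy, Δh) = (255, 275, -9.6); to BH-03 = (195, 25, -2.0).
Determinant of the coordinate differences = 255·25 − 195·275 = -47250.
∂h/∂x = [(-9.6)·25 − (-2.0)·275] / -47250 = -0.006561
∂h/∂y = [255·(-2.0) − 195·(-9.6)] / -47250 = -0.02883
|∇h| = √(-0.006561² + -0.02883²) = 0.02957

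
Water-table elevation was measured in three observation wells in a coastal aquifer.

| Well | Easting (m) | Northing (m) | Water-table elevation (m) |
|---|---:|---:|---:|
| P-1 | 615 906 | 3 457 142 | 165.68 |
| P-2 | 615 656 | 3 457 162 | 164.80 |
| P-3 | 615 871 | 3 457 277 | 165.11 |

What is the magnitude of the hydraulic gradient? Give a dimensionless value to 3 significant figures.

Taking P-1 as reference: P-2−P-1 = (-250, 20, -0.88); P-3−P-1 = (-35, 135, -0.57).
Solve a·Δx + b·Δy = Δh: det = (-250)·135 − (-35)·20 = -33050.
∂h/∂x = [(-0.88)·135 − (-0.57)·20] / -33050 = +0.003250
∂h/∂y = [(-250)·(-0.57) − (-35)·(-0.88)] / -33050 = -0.003380
|∇h| = √(0.003250² + -0.003380²) = 0.004689

0.00469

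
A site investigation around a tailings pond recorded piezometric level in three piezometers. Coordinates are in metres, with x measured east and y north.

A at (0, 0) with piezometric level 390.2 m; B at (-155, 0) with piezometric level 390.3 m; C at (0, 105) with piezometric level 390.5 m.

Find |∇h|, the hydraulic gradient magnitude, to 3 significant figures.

∂h/∂x = (390.3 − 390.2) / (-155 − 0) = -0.0006452
∂h/∂y = (390.5 − 390.2) / (105 − 0) = +0.002857
|∇h| = √(-0.0006452² + 0.002857²) = 0.002929

0.00293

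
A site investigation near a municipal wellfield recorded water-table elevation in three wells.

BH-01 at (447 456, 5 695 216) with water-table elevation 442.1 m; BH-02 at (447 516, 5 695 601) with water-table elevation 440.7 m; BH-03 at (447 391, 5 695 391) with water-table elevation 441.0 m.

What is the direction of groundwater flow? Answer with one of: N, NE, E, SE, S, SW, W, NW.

Three-point gradient (reference BH-01): Δ to BH-02 = (60, 385, -1.4), Δ to BH-03 = (-65, 175, -1.1).
∂h/∂x = +0.005025, ∂h/∂y = -0.004419 (det = 35525).
Flow = −∇h = (-0.005025 east, +0.004419 north), which points northwest.

NW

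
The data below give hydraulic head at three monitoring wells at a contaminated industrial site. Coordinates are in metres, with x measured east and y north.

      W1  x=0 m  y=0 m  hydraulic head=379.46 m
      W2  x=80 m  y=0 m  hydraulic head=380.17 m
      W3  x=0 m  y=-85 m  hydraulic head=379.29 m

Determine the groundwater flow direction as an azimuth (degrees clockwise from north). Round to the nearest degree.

∂h/∂x = (380.17 − 379.46) / (80 − 0) = +0.008875
∂h/∂y = (379.29 − 379.46) / (-85 − 0) = +0.002000
Flow direction (−∇h) has components (-0.008875 E, -0.002000 N).
Azimuth = atan2(E, N) = atan2(-0.008875, -0.002000) = 257.3° ≈ 257°.

257°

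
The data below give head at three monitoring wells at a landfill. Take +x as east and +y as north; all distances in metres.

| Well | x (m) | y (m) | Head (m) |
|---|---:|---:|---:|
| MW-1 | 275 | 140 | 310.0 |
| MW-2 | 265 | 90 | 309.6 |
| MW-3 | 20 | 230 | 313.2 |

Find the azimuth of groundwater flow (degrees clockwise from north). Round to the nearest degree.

137°

Taking MW-1 as reference: MW-2−MW-1 = (-10, -50, -0.4); MW-3−MW-1 = (-255, 90, +3.2).
Solve a·Δx + b·Δy = Δh: det = (-10)·90 − (-255)·(-50) = -13650.
∂h/∂x = [(-0.4)·90 − (+3.2)·(-50)] / -13650 = -0.009084
∂h/∂y = [(-10)·(+3.2) − (-255)·(-0.4)] / -13650 = +0.009817
Flow direction (−∇h) has components (+0.009084 E, -0.009817 N).
Azimuth = atan2(E, N) = atan2(+0.009084, -0.009817) = 137.2° ≈ 137°.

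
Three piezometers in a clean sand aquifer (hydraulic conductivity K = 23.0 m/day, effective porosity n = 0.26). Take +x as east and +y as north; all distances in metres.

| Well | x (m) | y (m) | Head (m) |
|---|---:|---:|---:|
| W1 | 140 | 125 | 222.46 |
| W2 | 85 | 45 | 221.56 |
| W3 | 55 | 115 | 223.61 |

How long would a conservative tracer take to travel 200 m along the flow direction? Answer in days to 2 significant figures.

82 days

Taking W1 as reference: W2−W1 = (-55, -80, -0.90); W3−W1 = (-85, -10, +1.15).
Solve a·Δx + b·Δy = Δh: det = (-55)·(-10) − (-85)·(-80) = -6250.
∂h/∂x = [(-0.90)·(-10) − (+1.15)·(-80)] / -6250 = -0.01616
∂h/∂y = [(-55)·(+1.15) − (-85)·(-0.90)] / -6250 = +0.02236
|∇h| = √(-0.01616² + 0.02236²) = 0.02759
Seepage velocity v = K·i/n = 23.0 × 0.02759 / 0.26 = 2.441 m/day.
t = 200 / 2.441 = 81.93 days.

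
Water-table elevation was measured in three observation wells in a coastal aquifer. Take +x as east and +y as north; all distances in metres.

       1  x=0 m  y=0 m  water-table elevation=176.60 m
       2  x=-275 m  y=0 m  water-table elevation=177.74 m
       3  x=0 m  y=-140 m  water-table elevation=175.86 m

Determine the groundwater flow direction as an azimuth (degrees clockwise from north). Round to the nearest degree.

∂h/∂x = (177.74 − 176.60) / (-275 − 0) = -0.004145
∂h/∂y = (175.86 − 176.60) / (-140 − 0) = +0.005286
Flow direction (−∇h) has components (+0.004145 E, -0.005286 N).
Azimuth = atan2(E, N) = atan2(+0.004145, -0.005286) = 141.9° ≈ 142°.

142°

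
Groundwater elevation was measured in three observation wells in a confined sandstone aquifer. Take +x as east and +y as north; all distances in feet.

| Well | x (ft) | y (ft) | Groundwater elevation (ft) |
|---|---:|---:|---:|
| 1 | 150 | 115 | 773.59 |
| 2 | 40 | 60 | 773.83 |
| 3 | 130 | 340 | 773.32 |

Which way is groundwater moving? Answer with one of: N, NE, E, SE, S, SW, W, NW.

Differences from 1: to 2 (Δx, Δy, Δh) = (-110, -55, +0.24); to 3 = (-20, 225, -0.27).
Solve a·Δx + b·Δy = Δh: det = (-110)·225 − (-20)·(-55) = -25850.
∂h/∂x = [(+0.24)·225 − (-0.27)·(-55)] / -25850 = -0.001515
∂h/∂y = [(-110)·(-0.27) − (-20)·(+0.24)] / -25850 = -0.001335
Flow = −∇h = (+0.001515 east, +0.001335 north), which points northeast.

NE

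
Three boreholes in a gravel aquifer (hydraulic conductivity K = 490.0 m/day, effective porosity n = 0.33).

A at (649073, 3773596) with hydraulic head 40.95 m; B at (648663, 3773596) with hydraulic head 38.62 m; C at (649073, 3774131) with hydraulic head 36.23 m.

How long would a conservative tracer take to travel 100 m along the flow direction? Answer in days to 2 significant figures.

∂h/∂x = (38.62 − 40.95) / (648663 − 649073) = +0.005683
∂h/∂y = (36.23 − 40.95) / (3774131 − 3773596) = -0.008822
|∇h| = √(0.005683² + -0.008822²) = 0.01049
Seepage velocity v = K·i/n = 490.0 × 0.01049 / 0.33 = 15.58 m/day.
t = 100 / 15.58 = 6.418 days.

6.4 days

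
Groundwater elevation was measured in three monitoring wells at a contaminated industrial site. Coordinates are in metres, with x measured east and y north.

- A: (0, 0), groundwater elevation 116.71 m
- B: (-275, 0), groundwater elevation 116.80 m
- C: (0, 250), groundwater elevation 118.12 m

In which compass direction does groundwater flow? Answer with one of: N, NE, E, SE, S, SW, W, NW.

S

∂h/∂x = (116.80 − 116.71) / (-275 − 0) = -0.0003273
∂h/∂y = (118.12 − 116.71) / (250 − 0) = +0.005640
Flow = −∇h = (+0.0003273 east, -0.005640 north), which points south.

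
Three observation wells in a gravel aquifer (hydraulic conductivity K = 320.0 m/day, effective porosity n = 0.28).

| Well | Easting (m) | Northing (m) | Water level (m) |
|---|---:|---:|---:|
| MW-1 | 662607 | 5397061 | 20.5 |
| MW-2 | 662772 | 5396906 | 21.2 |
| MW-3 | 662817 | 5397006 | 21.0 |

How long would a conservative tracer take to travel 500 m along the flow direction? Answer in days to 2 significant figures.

Three-point gradient (reference MW-1): Δ to MW-2 = (165, -155, +0.7), Δ to MW-3 = (210, -55, +0.5).
∂h/∂x = +0.001661, ∂h/∂y = -0.002748 (det = 23475).
|∇h| = √(0.001661² + -0.002748²) = 0.003211
Seepage velocity v = K·i/n = 320.0 × 0.003211 / 0.28 = 3.67 m/day.
t = 500 / 3.67 = 136.2 days.

140 days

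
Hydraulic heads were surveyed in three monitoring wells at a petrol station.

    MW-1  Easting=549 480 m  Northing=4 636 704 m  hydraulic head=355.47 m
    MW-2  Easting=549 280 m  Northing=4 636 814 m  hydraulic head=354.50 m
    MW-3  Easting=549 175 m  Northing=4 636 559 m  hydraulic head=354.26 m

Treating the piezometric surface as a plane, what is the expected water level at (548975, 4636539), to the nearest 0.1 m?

353.4 m

With h = a·x + b·y + c and MW-1 as origin, the differences give:
  (-200)·a + 110·b = -0.97
  (-305)·a + (-145)·b = -1.21
Eliminate b (×(-145) and ×110, subtract): 62550·a = 273.750 → a = ∂h/∂x = +0.004376
Back-substitute: b = ∂h/∂y = -0.0008609.
h(548975, 4636539) = 355.47 + (+0.004376)·(-505) + (-0.0008609)·(-165) = 355.47 -2.210 +0.142 = 353.402 m.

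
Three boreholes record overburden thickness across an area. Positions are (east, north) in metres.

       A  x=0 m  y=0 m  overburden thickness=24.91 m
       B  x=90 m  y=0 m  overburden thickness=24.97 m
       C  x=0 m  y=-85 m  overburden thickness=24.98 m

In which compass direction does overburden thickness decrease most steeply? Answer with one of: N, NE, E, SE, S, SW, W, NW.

NW

∂d/∂x = (24.97 − 24.91) / (90 − 0) = +0.0006667
∂d/∂y = (24.98 − 24.91) / (-85 − 0) = -0.0008235
Steepest decrease is along −∇f = (-0.0006667 E, +0.0008235 N) → northwest.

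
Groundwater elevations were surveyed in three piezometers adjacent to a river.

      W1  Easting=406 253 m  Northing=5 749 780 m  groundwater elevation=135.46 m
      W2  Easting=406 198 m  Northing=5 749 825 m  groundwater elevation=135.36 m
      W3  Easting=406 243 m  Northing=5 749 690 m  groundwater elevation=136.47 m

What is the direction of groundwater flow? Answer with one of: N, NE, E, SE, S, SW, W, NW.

With h = a·x + b·y + c and W1 as origin, the differences give:
  (-55)·a + 45·b = -0.10
  (-10)·a + (-90)·b = +1.01
Eliminate b (×(-90) and ×45, subtract): 5400·a = -36.450 → a = ∂h/∂x = -0.006750
Back-substitute: b = ∂h/∂y = -0.01047.
Flow = −∇h = (+0.006750 east, +0.01047 north), which points northeast.

NE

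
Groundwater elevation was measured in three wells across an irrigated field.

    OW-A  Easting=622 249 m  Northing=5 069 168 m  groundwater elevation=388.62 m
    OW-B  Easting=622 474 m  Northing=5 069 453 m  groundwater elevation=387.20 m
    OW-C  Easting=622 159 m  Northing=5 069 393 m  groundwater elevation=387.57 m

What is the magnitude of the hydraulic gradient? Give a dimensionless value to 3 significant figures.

With h = a·x + b·y + c and OW-A as origin, the differences give:
  225·a + 285·b = -1.42
  (-90)·a + 225·b = -1.05
Eliminate b (×225 and ×285, subtract): 76275·a = -20.250 → a = ∂h/∂x = -0.0002655
Back-substitute: b = ∂h/∂y = -0.004773.
|∇h| = √(-0.0002655² + -0.004773²) = 0.00478

0.00478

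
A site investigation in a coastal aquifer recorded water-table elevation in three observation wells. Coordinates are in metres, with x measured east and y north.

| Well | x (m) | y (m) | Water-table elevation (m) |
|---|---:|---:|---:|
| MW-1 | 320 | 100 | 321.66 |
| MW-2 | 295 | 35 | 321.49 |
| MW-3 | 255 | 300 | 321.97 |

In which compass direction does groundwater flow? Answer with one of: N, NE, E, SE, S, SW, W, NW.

SW

Differences from MW-1: to MW-2 (Δx, Δy, Δh) = (-25, -65, -0.17); to MW-3 = (-65, 200, +0.31).
Determinant of the coordinate differences = (-25)·200 − (-65)·(-65) = -9225.
∂h/∂x = [(-0.17)·200 − (+0.31)·(-65)] / -9225 = +0.001501
∂h/∂y = [(-25)·(+0.31) − (-65)·(-0.17)] / -9225 = +0.002038
Flow = −∇h = (-0.001501 east, -0.002038 north), which points southwest.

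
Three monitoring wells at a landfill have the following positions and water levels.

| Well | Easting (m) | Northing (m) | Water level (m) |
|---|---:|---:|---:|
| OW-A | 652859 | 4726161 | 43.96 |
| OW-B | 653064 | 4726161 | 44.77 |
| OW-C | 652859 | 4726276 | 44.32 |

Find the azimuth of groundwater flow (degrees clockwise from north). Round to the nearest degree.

232°

∂h/∂x = (44.77 − 43.96) / (653064 − 652859) = +0.003951
∂h/∂y = (44.32 − 43.96) / (4726276 − 4726161) = +0.003130
Flow direction (−∇h) has components (-0.003951 E, -0.003130 N).
Azimuth = atan2(E, N) = atan2(-0.003951, -0.003130) = 231.6° ≈ 232°.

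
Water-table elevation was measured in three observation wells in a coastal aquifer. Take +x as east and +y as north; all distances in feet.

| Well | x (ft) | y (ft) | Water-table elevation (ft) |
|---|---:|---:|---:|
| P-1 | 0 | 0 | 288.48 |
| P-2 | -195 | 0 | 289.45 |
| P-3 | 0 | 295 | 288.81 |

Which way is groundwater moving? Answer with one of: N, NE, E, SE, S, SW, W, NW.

∂h/∂x = (289.45 − 288.48) / (-195 − 0) = -0.004974
∂h/∂y = (288.81 − 288.48) / (295 − 0) = +0.001119
Flow = −∇h = (+0.004974 east, -0.001119 north), which points east.

E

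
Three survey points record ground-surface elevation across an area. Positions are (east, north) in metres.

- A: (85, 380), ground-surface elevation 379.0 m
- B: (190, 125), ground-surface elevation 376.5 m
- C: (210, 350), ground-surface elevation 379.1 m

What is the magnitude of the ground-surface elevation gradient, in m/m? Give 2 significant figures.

Taking A as reference: B−A = (105, -255, -2.5); C−A = (125, -30, +0.1).
Solve a·Δx + b·Δy = Δz: det = 105·(-30) − 125·(-255) = 28725.
∂z/∂x = [(-2.5)·(-30) − (+0.1)·(-255)] / 28725 = +0.003499
∂z/∂y = [105·(+0.1) − 125·(-2.5)] / 28725 = +0.01124
|∇f| = √(0.003499² + 0.01124²) = 0.01177 m/m

0.012 m/m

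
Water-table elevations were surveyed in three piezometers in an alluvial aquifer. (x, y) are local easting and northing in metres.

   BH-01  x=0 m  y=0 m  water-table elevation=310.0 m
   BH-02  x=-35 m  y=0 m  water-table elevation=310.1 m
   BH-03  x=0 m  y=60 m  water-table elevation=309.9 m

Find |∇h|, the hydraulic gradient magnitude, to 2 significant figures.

∂h/∂x = (310.1 − 310.0) / (-35 − 0) = -0.002857
∂h/∂y = (309.9 − 310.0) / (60 − 0) = -0.001667
|∇h| = √(-0.002857² + -0.001667²) = 0.003308

0.0033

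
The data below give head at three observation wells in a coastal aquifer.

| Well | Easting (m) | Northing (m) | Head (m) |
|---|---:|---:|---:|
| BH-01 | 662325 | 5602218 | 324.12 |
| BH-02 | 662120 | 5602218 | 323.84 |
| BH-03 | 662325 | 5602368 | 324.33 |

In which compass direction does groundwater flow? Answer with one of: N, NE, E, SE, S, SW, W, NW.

∂h/∂x = (323.84 − 324.12) / (662120 − 662325) = +0.001366
∂h/∂y = (324.33 − 324.12) / (5602368 − 5602218) = +0.001400
Flow = −∇h = (-0.001366 east, -0.001400 north), which points southwest.

SW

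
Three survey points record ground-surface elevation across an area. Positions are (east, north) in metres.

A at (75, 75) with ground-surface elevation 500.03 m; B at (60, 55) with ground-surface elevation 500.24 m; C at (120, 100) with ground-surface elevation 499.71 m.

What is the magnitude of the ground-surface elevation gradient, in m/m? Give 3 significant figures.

With z = a·x + b·y + c and A as origin, the differences give:
  (-15)·a + (-20)·b = +0.21
  45·a + 25·b = -0.32
Eliminate b (×25 and ×(-20), subtract): 525·a = -1.150 → a = ∂z/∂x = -0.002190
Back-substitute: b = ∂z/∂y = -0.008857.
|∇f| = √(-0.002190² + -0.008857²) = 0.009124 m/m

0.00912 m/m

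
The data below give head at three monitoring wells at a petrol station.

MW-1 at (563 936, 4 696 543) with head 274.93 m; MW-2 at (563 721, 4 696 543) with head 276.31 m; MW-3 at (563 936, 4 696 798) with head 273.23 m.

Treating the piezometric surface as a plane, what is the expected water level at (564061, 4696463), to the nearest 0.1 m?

∂h/∂x = (276.31 − 274.93) / (563721 − 563936) = -0.006419
∂h/∂y = (273.23 − 274.93) / (4696798 − 4696543) = -0.006667
h(564061, 4696463) = 274.93 + (-0.006419)·(125) + (-0.006667)·(-80) = 274.93 -0.802 +0.533 = 274.661 m.

274.7 m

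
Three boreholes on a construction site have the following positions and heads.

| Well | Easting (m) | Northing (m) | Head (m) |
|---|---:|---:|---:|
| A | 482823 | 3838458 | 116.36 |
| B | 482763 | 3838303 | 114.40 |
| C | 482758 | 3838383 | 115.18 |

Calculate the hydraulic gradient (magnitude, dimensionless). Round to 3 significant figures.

0.0120

With h = a·x + b·y + c and A as origin, the differences give:
  (-60)·a + (-155)·b = -1.96
  (-65)·a + (-75)·b = -1.18
Eliminate b (×(-75) and ×(-155), subtract): -5575·a = -35.900 → a = ∂h/∂x = +0.006439
Back-substitute: b = ∂h/∂y = +0.01015.
|∇h| = √(0.006439² + 0.01015²) = 0.01202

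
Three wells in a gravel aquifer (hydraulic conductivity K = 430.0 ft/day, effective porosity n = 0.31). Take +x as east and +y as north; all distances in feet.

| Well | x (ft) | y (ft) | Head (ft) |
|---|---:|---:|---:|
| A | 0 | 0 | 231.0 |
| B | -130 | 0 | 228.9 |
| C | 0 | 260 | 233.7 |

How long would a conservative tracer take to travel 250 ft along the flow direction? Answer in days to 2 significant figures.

9.4 days

∂h/∂x = (228.9 − 231.0) / (-130 − 0) = +0.01615
∂h/∂y = (233.7 − 231.0) / (260 − 0) = +0.01038
|∇h| = √(0.01615² + 0.01038²) = 0.0192
Seepage velocity v = K·i/n = 430.0 × 0.0192 / 0.31 = 26.63 ft/day.
t = 250 / 26.63 = 9.388 days.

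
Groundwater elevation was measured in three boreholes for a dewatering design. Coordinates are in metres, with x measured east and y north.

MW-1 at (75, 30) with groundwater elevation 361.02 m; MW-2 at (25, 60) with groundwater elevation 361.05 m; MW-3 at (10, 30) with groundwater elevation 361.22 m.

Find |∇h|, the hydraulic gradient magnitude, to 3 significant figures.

Three-point gradient (reference MW-1): Δ to MW-2 = (-50, 30, +0.03), Δ to MW-3 = (-65, 0, +0.20).
∂h/∂x = -0.003077, ∂h/∂y = -0.004128 (det = 1950).
|∇h| = √(-0.003077² + -0.004128²) = 0.005149

0.00515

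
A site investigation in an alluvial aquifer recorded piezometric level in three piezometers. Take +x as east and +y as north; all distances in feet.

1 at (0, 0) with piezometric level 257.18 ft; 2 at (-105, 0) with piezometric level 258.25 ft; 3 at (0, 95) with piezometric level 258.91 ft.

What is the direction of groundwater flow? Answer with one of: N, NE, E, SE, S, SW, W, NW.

SE

∂h/∂x = (258.25 − 257.18) / (-105 − 0) = -0.01019
∂h/∂y = (258.91 − 257.18) / (95 − 0) = +0.01821
Flow = −∇h = (+0.01019 east, -0.01821 north), which points southeast.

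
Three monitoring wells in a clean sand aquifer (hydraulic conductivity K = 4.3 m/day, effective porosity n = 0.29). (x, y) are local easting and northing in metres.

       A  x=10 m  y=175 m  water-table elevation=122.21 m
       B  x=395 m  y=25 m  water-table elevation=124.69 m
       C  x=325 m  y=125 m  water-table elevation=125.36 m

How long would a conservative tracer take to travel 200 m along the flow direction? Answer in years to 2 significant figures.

1.9 years

Differences from A: to B (Δx, Δy, Δh) = (385, -150, +2.48); to C = (315, -50, +3.15).
Solve a·Δx + b·Δy = Δh: det = 385·(-50) − 315·(-150) = 28000.
∂h/∂x = [(+2.48)·(-50) − (+3.15)·(-150)] / 28000 = +0.01245
∂h/∂y = [385·(+3.15) − 315·(+2.48)] / 28000 = +0.01541
|∇h| = √(0.01245² + 0.01541²) = 0.01981
Seepage velocity v = K·i/n = 4.3 × 0.01981 / 0.29 = 0.2937 m/day.
t = 200 / 0.2937 = 681 days = 1.86 years.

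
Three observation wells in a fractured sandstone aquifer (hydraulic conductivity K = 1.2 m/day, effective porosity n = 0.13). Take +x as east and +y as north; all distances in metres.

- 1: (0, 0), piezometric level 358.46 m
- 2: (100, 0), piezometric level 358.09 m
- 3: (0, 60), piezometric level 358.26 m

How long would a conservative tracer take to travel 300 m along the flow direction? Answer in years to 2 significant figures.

∂h/∂x = (358.09 − 358.46) / (100 − 0) = -0.003700
∂h/∂y = (358.26 − 358.46) / (60 − 0) = -0.003333
|∇h| = √(-0.003700² + -0.003333²) = 0.00498
Seepage velocity v = K·i/n = 1.2 × 0.00498 / 0.13 = 0.04597 m/day.
t = 300 / 0.04597 = 6526 days = 17.9 years.

18 years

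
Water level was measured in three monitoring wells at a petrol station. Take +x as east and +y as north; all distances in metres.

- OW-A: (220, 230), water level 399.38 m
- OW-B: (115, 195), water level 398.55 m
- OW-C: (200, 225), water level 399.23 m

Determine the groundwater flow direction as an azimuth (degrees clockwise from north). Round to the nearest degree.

232°

Taking OW-A as reference: OW-B−OW-A = (-105, -35, -0.83); OW-C−OW-A = (-20, -5, -0.15).
Solve a·Δx + b·Δy = Δh: det = (-105)·(-5) − (-20)·(-35) = -175.
∂h/∂x = [(-0.83)·(-5) − (-0.15)·(-35)] / -175 = +0.006286
∂h/∂y = [(-105)·(-0.15) − (-20)·(-0.83)] / -175 = +0.004857
Flow direction (−∇h) has components (-0.006286 E, -0.004857 N).
Azimuth = atan2(E, N) = atan2(-0.006286, -0.004857) = 232.3° ≈ 232°.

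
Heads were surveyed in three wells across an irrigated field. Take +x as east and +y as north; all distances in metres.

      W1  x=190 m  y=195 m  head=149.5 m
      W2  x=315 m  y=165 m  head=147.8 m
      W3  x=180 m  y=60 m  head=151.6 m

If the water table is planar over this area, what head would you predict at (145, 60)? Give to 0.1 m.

Taking W1 as reference: W2−W1 = (125, -30, -1.7); W3−W1 = (-10, -135, +2.1).
Solve a·Δx + b·Δy = Δh: det = 125·(-135) − (-10)·(-30) = -17175.
∂h/∂x = [(-1.7)·(-135) − (+2.1)·(-30)] / -17175 = -0.01703
∂h/∂y = [125·(+2.1) − (-10)·(-1.7)] / -17175 = -0.01429
h(145, 60) = 149.5 + (-0.01703)·(-45) + (-0.01429)·(-135) = 149.5 +0.766 +1.930 = 152.196 m.

152.2 m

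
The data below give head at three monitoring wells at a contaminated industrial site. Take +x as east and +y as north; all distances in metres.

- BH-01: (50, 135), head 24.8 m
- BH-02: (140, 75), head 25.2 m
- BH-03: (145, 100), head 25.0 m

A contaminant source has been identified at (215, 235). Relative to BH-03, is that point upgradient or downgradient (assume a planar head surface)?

downgradient

Three-point gradient (reference BH-01): Δ to BH-02 = (90, -60, +0.4), Δ to BH-03 = (95, -35, +0.2).
∂h/∂x = -0.0007843, ∂h/∂y = -0.007843 (det = 2550).
Head at (215, 235) = 24.8 + (-0.0007843)·(165) + (-0.007843)·(100) = 23.89 m.
That is lower than the 25.0 m at BH-03, so the point is downgradient.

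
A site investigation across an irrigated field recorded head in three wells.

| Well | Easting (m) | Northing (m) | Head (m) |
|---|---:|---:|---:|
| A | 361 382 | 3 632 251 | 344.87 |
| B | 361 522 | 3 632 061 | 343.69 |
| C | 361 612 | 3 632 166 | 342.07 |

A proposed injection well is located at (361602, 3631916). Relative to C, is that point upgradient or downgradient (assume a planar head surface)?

upgradient

Taking A as reference: B−A = (140, -190, -1.18); C−A = (230, -85, -2.80).
Solve a·Δx + b·Δy = Δh: det = 140·(-85) − 230·(-190) = 31800.
∂h/∂x = [(-1.18)·(-85) − (-2.80)·(-190)] / 31800 = -0.01358
∂h/∂y = [140·(-2.80) − 230·(-1.18)] / 31800 = -0.003792
Head at (361602, 3631916) = 344.87 + (-0.01358)·(220) + (-0.003792)·(-335) = 343.15 m.
That is higher than the 342.07 m at C, so the point is upgradient.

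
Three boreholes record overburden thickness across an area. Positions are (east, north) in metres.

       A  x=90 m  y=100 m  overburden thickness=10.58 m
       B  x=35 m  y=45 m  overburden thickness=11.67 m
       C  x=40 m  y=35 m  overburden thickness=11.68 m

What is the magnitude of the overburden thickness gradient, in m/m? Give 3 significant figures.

0.0145 m/m

Taking A as reference: B−A = (-55, -55, +1.09); C−A = (-50, -65, +1.10).
Determinant of the coordinate differences = (-55)·(-65) − (-50)·(-55) = 825.
∂d/∂x = [(+1.09)·(-65) − (+1.10)·(-55)] / 825 = -0.01255
∂d/∂y = [(-55)·(+1.10) − (-50)·(+1.09)] / 825 = -0.007273
|∇f| = √(-0.01255² + -0.007273²) = 0.01451 m/m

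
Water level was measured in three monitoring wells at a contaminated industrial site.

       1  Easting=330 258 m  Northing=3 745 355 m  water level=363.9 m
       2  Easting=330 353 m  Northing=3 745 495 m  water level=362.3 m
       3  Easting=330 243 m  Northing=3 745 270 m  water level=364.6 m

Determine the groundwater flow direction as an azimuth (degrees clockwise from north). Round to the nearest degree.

042°

Differences from 1: to 2 (Δx, Δy, Δh) = (95, 140, -1.6); to 3 = (-15, -85, +0.7).
Solve a·Δx + b·Δy = Δh: det = 95·(-85) − (-15)·140 = -5975.
∂h/∂x = [(-1.6)·(-85) − (+0.7)·140] / -5975 = -0.006360
∂h/∂y = [95·(+0.7) − (-15)·(-1.6)] / -5975 = -0.007113
Flow direction (−∇h) has components (+0.006360 E, +0.007113 N).
Azimuth = atan2(E, N) = atan2(+0.006360, +0.007113) = 41.8° ≈ 042°.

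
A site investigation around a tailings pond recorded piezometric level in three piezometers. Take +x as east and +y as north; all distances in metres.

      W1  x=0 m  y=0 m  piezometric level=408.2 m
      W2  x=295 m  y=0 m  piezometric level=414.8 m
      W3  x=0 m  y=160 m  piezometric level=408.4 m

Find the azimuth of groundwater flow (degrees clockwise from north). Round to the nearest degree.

267°

∂h/∂x = (414.8 − 408.2) / (295 − 0) = +0.02237
∂h/∂y = (408.4 − 408.2) / (160 − 0) = +0.001250
Flow direction (−∇h) has components (-0.02237 E, -0.001250 N).
Azimuth = atan2(E, N) = atan2(-0.02237, -0.001250) = 266.8° ≈ 267°.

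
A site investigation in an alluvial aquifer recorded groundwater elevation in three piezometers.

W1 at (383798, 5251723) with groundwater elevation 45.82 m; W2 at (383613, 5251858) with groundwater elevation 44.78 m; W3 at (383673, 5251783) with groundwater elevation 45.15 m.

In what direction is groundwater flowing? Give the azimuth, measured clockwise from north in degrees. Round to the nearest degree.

282°

Taking W1 as reference: W2−W1 = (-185, 135, -1.04); W3−W1 = (-125, 60, -0.67).
Determinant of the coordinate differences = (-185)·60 − (-125)·135 = 5775.
∂h/∂x = [(-1.04)·60 − (-0.67)·135] / 5775 = +0.004857
∂h/∂y = [(-185)·(-0.67) − (-125)·(-1.04)] / 5775 = -0.001048
Flow direction (−∇h) has components (-0.004857 E, +0.001048 N).
Azimuth = atan2(E, N) = atan2(-0.004857, +0.001048) = 282.2° ≈ 282°.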